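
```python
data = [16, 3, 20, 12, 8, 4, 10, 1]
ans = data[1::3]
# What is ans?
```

data has length 8. The slice data[1::3] selects indices [1, 4, 7] (1->3, 4->8, 7->1), giving [3, 8, 1].

[3, 8, 1]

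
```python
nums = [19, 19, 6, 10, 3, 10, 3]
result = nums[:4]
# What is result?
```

nums has length 7. The slice nums[:4] selects indices [0, 1, 2, 3] (0->19, 1->19, 2->6, 3->10), giving [19, 19, 6, 10].

[19, 19, 6, 10]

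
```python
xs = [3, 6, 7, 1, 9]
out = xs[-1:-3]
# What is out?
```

xs has length 5. The slice xs[-1:-3] resolves to an empty index range, so the result is [].

[]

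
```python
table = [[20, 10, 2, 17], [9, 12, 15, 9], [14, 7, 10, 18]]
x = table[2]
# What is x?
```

table has 3 rows. Row 2 is [14, 7, 10, 18].

[14, 7, 10, 18]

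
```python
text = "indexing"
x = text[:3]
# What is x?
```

text has length 8. The slice text[:3] selects indices [0, 1, 2] (0->'i', 1->'n', 2->'d'), giving 'ind'.

'ind'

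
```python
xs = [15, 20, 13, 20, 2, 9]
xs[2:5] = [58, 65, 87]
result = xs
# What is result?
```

xs starts as [15, 20, 13, 20, 2, 9] (length 6). The slice xs[2:5] covers indices [2, 3, 4] with values [13, 20, 2]. Replacing that slice with [58, 65, 87] (same length) produces [15, 20, 58, 65, 87, 9].

[15, 20, 58, 65, 87, 9]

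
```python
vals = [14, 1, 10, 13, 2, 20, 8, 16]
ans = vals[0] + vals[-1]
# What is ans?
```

vals has length 8. vals[0] = 14.
vals has length 8. Negative index -1 maps to positive index 8 + (-1) = 7. vals[7] = 16.
Sum: 14 + 16 = 30.

30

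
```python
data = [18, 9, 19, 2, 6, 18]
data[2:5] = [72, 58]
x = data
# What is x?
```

data starts as [18, 9, 19, 2, 6, 18] (length 6). The slice data[2:5] covers indices [2, 3, 4] with values [19, 2, 6]. Replacing that slice with [72, 58] (different length) produces [18, 9, 72, 58, 18].

[18, 9, 72, 58, 18]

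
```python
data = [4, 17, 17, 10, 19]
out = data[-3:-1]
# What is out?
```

data has length 5. The slice data[-3:-1] selects indices [2, 3] (2->17, 3->10), giving [17, 10].

[17, 10]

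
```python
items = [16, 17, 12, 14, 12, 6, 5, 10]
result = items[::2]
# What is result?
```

items has length 8. The slice items[::2] selects indices [0, 2, 4, 6] (0->16, 2->12, 4->12, 6->5), giving [16, 12, 12, 5].

[16, 12, 12, 5]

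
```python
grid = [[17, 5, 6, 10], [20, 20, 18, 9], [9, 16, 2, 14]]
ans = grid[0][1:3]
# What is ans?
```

grid[0] = [17, 5, 6, 10]. grid[0] has length 4. The slice grid[0][1:3] selects indices [1, 2] (1->5, 2->6), giving [5, 6].

[5, 6]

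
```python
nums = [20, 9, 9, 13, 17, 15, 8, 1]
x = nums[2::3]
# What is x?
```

nums has length 8. The slice nums[2::3] selects indices [2, 5] (2->9, 5->15), giving [9, 15].

[9, 15]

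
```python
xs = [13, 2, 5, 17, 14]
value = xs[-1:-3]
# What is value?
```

xs has length 5. The slice xs[-1:-3] resolves to an empty index range, so the result is [].

[]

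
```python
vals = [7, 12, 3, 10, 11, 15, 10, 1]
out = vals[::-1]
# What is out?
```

vals has length 8. The slice vals[::-1] selects indices [7, 6, 5, 4, 3, 2, 1, 0] (7->1, 6->10, 5->15, 4->11, 3->10, 2->3, 1->12, 0->7), giving [1, 10, 15, 11, 10, 3, 12, 7].

[1, 10, 15, 11, 10, 3, 12, 7]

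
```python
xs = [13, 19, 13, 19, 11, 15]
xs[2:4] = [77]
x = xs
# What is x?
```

xs starts as [13, 19, 13, 19, 11, 15] (length 6). The slice xs[2:4] covers indices [2, 3] with values [13, 19]. Replacing that slice with [77] (different length) produces [13, 19, 77, 11, 15].

[13, 19, 77, 11, 15]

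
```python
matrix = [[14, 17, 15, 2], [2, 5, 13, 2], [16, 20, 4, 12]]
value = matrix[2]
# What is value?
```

matrix has 3 rows. Row 2 is [16, 20, 4, 12].

[16, 20, 4, 12]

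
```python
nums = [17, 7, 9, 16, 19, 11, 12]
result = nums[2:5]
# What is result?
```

nums has length 7. The slice nums[2:5] selects indices [2, 3, 4] (2->9, 3->16, 4->19), giving [9, 16, 19].

[9, 16, 19]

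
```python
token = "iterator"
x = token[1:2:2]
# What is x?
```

token has length 8. The slice token[1:2:2] selects indices [1] (1->'t'), giving 't'.

't'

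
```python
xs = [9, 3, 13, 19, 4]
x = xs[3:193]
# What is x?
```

xs has length 5. The slice xs[3:193] selects indices [3, 4] (3->19, 4->4), giving [19, 4].

[19, 4]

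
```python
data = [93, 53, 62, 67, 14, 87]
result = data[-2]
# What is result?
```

data has length 6. Negative index -2 maps to positive index 6 + (-2) = 4. data[4] = 14.

14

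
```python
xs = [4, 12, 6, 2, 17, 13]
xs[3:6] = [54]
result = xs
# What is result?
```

xs starts as [4, 12, 6, 2, 17, 13] (length 6). The slice xs[3:6] covers indices [3, 4, 5] with values [2, 17, 13]. Replacing that slice with [54] (different length) produces [4, 12, 6, 54].

[4, 12, 6, 54]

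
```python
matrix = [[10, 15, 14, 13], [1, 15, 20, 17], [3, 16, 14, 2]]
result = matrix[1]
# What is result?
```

matrix has 3 rows. Row 1 is [1, 15, 20, 17].

[1, 15, 20, 17]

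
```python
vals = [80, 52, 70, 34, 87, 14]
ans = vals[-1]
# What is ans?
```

vals has length 6. Negative index -1 maps to positive index 6 + (-1) = 5. vals[5] = 14.

14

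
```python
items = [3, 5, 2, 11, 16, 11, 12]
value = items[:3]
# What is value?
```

items has length 7. The slice items[:3] selects indices [0, 1, 2] (0->3, 1->5, 2->2), giving [3, 5, 2].

[3, 5, 2]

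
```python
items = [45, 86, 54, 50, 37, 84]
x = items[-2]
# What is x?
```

items has length 6. Negative index -2 maps to positive index 6 + (-2) = 4. items[4] = 37.

37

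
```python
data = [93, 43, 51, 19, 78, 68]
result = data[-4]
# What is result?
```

data has length 6. Negative index -4 maps to positive index 6 + (-4) = 2. data[2] = 51.

51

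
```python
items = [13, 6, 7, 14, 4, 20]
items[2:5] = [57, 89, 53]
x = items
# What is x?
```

items starts as [13, 6, 7, 14, 4, 20] (length 6). The slice items[2:5] covers indices [2, 3, 4] with values [7, 14, 4]. Replacing that slice with [57, 89, 53] (same length) produces [13, 6, 57, 89, 53, 20].

[13, 6, 57, 89, 53, 20]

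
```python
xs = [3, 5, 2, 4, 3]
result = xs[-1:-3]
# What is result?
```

xs has length 5. The slice xs[-1:-3] resolves to an empty index range, so the result is [].

[]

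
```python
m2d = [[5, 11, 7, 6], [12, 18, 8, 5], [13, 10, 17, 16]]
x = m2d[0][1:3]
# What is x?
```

m2d[0] = [5, 11, 7, 6]. m2d[0] has length 4. The slice m2d[0][1:3] selects indices [1, 2] (1->11, 2->7), giving [11, 7].

[11, 7]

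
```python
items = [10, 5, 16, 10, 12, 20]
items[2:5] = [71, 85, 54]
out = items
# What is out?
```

items starts as [10, 5, 16, 10, 12, 20] (length 6). The slice items[2:5] covers indices [2, 3, 4] with values [16, 10, 12]. Replacing that slice with [71, 85, 54] (same length) produces [10, 5, 71, 85, 54, 20].

[10, 5, 71, 85, 54, 20]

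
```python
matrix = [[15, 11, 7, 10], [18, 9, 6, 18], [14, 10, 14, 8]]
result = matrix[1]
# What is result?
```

matrix has 3 rows. Row 1 is [18, 9, 6, 18].

[18, 9, 6, 18]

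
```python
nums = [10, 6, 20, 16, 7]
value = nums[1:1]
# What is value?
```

nums has length 5. The slice nums[1:1] resolves to an empty index range, so the result is [].

[]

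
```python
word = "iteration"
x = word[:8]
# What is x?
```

word has length 9. The slice word[:8] selects indices [0, 1, 2, 3, 4, 5, 6, 7] (0->'i', 1->'t', 2->'e', 3->'r', 4->'a', 5->'t', 6->'i', 7->'o'), giving 'iteratio'.

'iteratio'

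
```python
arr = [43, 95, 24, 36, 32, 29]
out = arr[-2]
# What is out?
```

arr has length 6. Negative index -2 maps to positive index 6 + (-2) = 4. arr[4] = 32.

32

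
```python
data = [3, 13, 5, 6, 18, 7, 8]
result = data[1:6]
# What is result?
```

data has length 7. The slice data[1:6] selects indices [1, 2, 3, 4, 5] (1->13, 2->5, 3->6, 4->18, 5->7), giving [13, 5, 6, 18, 7].

[13, 5, 6, 18, 7]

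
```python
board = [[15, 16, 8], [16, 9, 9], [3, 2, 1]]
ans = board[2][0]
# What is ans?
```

board[2] = [3, 2, 1]. Taking column 0 of that row yields 3.

3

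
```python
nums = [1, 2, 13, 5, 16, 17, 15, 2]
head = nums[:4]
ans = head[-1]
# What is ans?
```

nums has length 8. The slice nums[:4] selects indices [0, 1, 2, 3] (0->1, 1->2, 2->13, 3->5), giving [1, 2, 13, 5]. So head = [1, 2, 13, 5]. Then head[-1] = 5.

5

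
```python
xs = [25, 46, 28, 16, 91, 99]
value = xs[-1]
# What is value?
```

xs has length 6. Negative index -1 maps to positive index 6 + (-1) = 5. xs[5] = 99.

99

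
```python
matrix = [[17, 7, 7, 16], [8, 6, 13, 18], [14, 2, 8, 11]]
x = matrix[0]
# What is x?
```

matrix has 3 rows. Row 0 is [17, 7, 7, 16].

[17, 7, 7, 16]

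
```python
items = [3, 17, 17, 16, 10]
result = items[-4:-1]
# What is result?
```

items has length 5. The slice items[-4:-1] selects indices [1, 2, 3] (1->17, 2->17, 3->16), giving [17, 17, 16].

[17, 17, 16]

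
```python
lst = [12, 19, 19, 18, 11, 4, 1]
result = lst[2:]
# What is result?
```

lst has length 7. The slice lst[2:] selects indices [2, 3, 4, 5, 6] (2->19, 3->18, 4->11, 5->4, 6->1), giving [19, 18, 11, 4, 1].

[19, 18, 11, 4, 1]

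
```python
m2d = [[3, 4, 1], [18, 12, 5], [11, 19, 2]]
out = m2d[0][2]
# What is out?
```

m2d[0] = [3, 4, 1]. Taking column 2 of that row yields 1.

1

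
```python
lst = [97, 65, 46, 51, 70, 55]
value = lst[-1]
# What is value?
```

lst has length 6. Negative index -1 maps to positive index 6 + (-1) = 5. lst[5] = 55.

55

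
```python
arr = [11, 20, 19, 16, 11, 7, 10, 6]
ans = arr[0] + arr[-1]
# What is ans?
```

arr has length 8. arr[0] = 11.
arr has length 8. Negative index -1 maps to positive index 8 + (-1) = 7. arr[7] = 6.
Sum: 11 + 6 = 17.

17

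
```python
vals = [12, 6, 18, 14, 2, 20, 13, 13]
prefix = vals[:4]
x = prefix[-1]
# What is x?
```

vals has length 8. The slice vals[:4] selects indices [0, 1, 2, 3] (0->12, 1->6, 2->18, 3->14), giving [12, 6, 18, 14]. So prefix = [12, 6, 18, 14]. Then prefix[-1] = 14.

14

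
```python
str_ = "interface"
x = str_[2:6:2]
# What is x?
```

str_ has length 9. The slice str_[2:6:2] selects indices [2, 4] (2->'t', 4->'r'), giving 'tr'.

'tr'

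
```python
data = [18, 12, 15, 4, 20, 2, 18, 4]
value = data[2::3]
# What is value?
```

data has length 8. The slice data[2::3] selects indices [2, 5] (2->15, 5->2), giving [15, 2].

[15, 2]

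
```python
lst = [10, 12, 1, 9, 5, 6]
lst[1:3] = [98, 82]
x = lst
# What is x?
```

lst starts as [10, 12, 1, 9, 5, 6] (length 6). The slice lst[1:3] covers indices [1, 2] with values [12, 1]. Replacing that slice with [98, 82] (same length) produces [10, 98, 82, 9, 5, 6].

[10, 98, 82, 9, 5, 6]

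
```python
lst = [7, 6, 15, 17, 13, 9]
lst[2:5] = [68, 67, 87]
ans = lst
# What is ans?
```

lst starts as [7, 6, 15, 17, 13, 9] (length 6). The slice lst[2:5] covers indices [2, 3, 4] with values [15, 17, 13]. Replacing that slice with [68, 67, 87] (same length) produces [7, 6, 68, 67, 87, 9].

[7, 6, 68, 67, 87, 9]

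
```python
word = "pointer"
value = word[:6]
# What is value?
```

word has length 7. The slice word[:6] selects indices [0, 1, 2, 3, 4, 5] (0->'p', 1->'o', 2->'i', 3->'n', 4->'t', 5->'e'), giving 'pointe'.

'pointe'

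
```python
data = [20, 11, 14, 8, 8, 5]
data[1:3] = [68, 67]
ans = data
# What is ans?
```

data starts as [20, 11, 14, 8, 8, 5] (length 6). The slice data[1:3] covers indices [1, 2] with values [11, 14]. Replacing that slice with [68, 67] (same length) produces [20, 68, 67, 8, 8, 5].

[20, 68, 67, 8, 8, 5]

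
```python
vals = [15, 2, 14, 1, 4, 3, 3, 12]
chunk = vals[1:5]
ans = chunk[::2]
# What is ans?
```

vals has length 8. The slice vals[1:5] selects indices [1, 2, 3, 4] (1->2, 2->14, 3->1, 4->4), giving [2, 14, 1, 4]. So chunk = [2, 14, 1, 4]. chunk has length 4. The slice chunk[::2] selects indices [0, 2] (0->2, 2->1), giving [2, 1].

[2, 1]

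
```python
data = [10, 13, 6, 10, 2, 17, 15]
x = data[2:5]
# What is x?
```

data has length 7. The slice data[2:5] selects indices [2, 3, 4] (2->6, 3->10, 4->2), giving [6, 10, 2].

[6, 10, 2]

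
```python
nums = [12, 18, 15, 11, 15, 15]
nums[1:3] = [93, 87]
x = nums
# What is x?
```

nums starts as [12, 18, 15, 11, 15, 15] (length 6). The slice nums[1:3] covers indices [1, 2] with values [18, 15]. Replacing that slice with [93, 87] (same length) produces [12, 93, 87, 11, 15, 15].

[12, 93, 87, 11, 15, 15]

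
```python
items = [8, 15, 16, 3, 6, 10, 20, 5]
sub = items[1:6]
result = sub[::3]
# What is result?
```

items has length 8. The slice items[1:6] selects indices [1, 2, 3, 4, 5] (1->15, 2->16, 3->3, 4->6, 5->10), giving [15, 16, 3, 6, 10]. So sub = [15, 16, 3, 6, 10]. sub has length 5. The slice sub[::3] selects indices [0, 3] (0->15, 3->6), giving [15, 6].

[15, 6]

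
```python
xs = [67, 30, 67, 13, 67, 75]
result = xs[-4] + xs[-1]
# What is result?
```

xs has length 6. Negative index -4 maps to positive index 6 + (-4) = 2. xs[2] = 67.
xs has length 6. Negative index -1 maps to positive index 6 + (-1) = 5. xs[5] = 75.
Sum: 67 + 75 = 142.

142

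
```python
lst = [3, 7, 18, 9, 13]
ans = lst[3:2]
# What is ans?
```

lst has length 5. The slice lst[3:2] resolves to an empty index range, so the result is [].

[]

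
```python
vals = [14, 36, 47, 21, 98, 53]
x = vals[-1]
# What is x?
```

vals has length 6. Negative index -1 maps to positive index 6 + (-1) = 5. vals[5] = 53.

53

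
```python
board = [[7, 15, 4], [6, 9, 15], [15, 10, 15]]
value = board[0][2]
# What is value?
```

board[0] = [7, 15, 4]. Taking column 2 of that row yields 4.

4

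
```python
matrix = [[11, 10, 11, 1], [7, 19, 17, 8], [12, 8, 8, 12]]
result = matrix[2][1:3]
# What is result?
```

matrix[2] = [12, 8, 8, 12]. matrix[2] has length 4. The slice matrix[2][1:3] selects indices [1, 2] (1->8, 2->8), giving [8, 8].

[8, 8]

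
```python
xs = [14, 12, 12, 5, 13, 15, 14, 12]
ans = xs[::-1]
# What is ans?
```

xs has length 8. The slice xs[::-1] selects indices [7, 6, 5, 4, 3, 2, 1, 0] (7->12, 6->14, 5->15, 4->13, 3->5, 2->12, 1->12, 0->14), giving [12, 14, 15, 13, 5, 12, 12, 14].

[12, 14, 15, 13, 5, 12, 12, 14]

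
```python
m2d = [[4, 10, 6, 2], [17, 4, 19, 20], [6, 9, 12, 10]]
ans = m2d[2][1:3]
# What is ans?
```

m2d[2] = [6, 9, 12, 10]. m2d[2] has length 4. The slice m2d[2][1:3] selects indices [1, 2] (1->9, 2->12), giving [9, 12].

[9, 12]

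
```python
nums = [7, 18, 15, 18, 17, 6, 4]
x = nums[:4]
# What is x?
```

nums has length 7. The slice nums[:4] selects indices [0, 1, 2, 3] (0->7, 1->18, 2->15, 3->18), giving [7, 18, 15, 18].

[7, 18, 15, 18]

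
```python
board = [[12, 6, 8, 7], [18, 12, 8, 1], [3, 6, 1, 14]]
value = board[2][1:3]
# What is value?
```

board[2] = [3, 6, 1, 14]. board[2] has length 4. The slice board[2][1:3] selects indices [1, 2] (1->6, 2->1), giving [6, 1].

[6, 1]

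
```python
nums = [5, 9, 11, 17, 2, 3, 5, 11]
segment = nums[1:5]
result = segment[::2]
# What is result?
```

nums has length 8. The slice nums[1:5] selects indices [1, 2, 3, 4] (1->9, 2->11, 3->17, 4->2), giving [9, 11, 17, 2]. So segment = [9, 11, 17, 2]. segment has length 4. The slice segment[::2] selects indices [0, 2] (0->9, 2->17), giving [9, 17].

[9, 17]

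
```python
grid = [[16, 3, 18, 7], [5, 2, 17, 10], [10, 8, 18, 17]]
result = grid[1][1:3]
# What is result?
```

grid[1] = [5, 2, 17, 10]. grid[1] has length 4. The slice grid[1][1:3] selects indices [1, 2] (1->2, 2->17), giving [2, 17].

[2, 17]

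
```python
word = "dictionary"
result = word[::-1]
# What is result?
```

word has length 10. The slice word[::-1] selects indices [9, 8, 7, 6, 5, 4, 3, 2, 1, 0] (9->'y', 8->'r', 7->'a', 6->'n', 5->'o', 4->'i', 3->'t', 2->'c', 1->'i', 0->'d'), giving 'yranoitcid'.

'yranoitcid'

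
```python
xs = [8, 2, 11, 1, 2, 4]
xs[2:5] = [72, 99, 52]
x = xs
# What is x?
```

xs starts as [8, 2, 11, 1, 2, 4] (length 6). The slice xs[2:5] covers indices [2, 3, 4] with values [11, 1, 2]. Replacing that slice with [72, 99, 52] (same length) produces [8, 2, 72, 99, 52, 4].

[8, 2, 72, 99, 52, 4]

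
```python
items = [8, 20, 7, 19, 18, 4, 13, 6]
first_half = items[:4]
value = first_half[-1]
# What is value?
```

items has length 8. The slice items[:4] selects indices [0, 1, 2, 3] (0->8, 1->20, 2->7, 3->19), giving [8, 20, 7, 19]. So first_half = [8, 20, 7, 19]. Then first_half[-1] = 19.

19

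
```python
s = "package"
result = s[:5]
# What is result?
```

s has length 7. The slice s[:5] selects indices [0, 1, 2, 3, 4] (0->'p', 1->'a', 2->'c', 3->'k', 4->'a'), giving 'packa'.

'packa'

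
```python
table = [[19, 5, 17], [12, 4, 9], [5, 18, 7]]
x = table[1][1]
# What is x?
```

table[1] = [12, 4, 9]. Taking column 1 of that row yields 4.

4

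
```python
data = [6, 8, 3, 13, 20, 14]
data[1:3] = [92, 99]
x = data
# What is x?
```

data starts as [6, 8, 3, 13, 20, 14] (length 6). The slice data[1:3] covers indices [1, 2] with values [8, 3]. Replacing that slice with [92, 99] (same length) produces [6, 92, 99, 13, 20, 14].

[6, 92, 99, 13, 20, 14]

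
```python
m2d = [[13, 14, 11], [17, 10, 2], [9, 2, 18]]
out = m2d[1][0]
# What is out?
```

m2d[1] = [17, 10, 2]. Taking column 0 of that row yields 17.

17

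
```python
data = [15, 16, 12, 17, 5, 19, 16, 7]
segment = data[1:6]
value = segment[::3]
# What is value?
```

data has length 8. The slice data[1:6] selects indices [1, 2, 3, 4, 5] (1->16, 2->12, 3->17, 4->5, 5->19), giving [16, 12, 17, 5, 19]. So segment = [16, 12, 17, 5, 19]. segment has length 5. The slice segment[::3] selects indices [0, 3] (0->16, 3->5), giving [16, 5].

[16, 5]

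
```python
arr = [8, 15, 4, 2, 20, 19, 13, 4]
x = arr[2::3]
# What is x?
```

arr has length 8. The slice arr[2::3] selects indices [2, 5] (2->4, 5->19), giving [4, 19].

[4, 19]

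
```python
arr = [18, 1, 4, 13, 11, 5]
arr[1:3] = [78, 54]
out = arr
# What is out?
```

arr starts as [18, 1, 4, 13, 11, 5] (length 6). The slice arr[1:3] covers indices [1, 2] with values [1, 4]. Replacing that slice with [78, 54] (same length) produces [18, 78, 54, 13, 11, 5].

[18, 78, 54, 13, 11, 5]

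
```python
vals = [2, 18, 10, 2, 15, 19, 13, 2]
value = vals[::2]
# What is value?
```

vals has length 8. The slice vals[::2] selects indices [0, 2, 4, 6] (0->2, 2->10, 4->15, 6->13), giving [2, 10, 15, 13].

[2, 10, 15, 13]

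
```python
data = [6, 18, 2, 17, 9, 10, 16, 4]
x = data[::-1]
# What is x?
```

data has length 8. The slice data[::-1] selects indices [7, 6, 5, 4, 3, 2, 1, 0] (7->4, 6->16, 5->10, 4->9, 3->17, 2->2, 1->18, 0->6), giving [4, 16, 10, 9, 17, 2, 18, 6].

[4, 16, 10, 9, 17, 2, 18, 6]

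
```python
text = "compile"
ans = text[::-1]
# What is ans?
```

text has length 7. The slice text[::-1] selects indices [6, 5, 4, 3, 2, 1, 0] (6->'e', 5->'l', 4->'i', 3->'p', 2->'m', 1->'o', 0->'c'), giving 'elipmoc'.

'elipmoc'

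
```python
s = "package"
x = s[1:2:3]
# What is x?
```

s has length 7. The slice s[1:2:3] selects indices [1] (1->'a'), giving 'a'.

'a'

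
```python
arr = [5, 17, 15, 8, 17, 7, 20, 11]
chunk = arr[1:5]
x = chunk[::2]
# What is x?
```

arr has length 8. The slice arr[1:5] selects indices [1, 2, 3, 4] (1->17, 2->15, 3->8, 4->17), giving [17, 15, 8, 17]. So chunk = [17, 15, 8, 17]. chunk has length 4. The slice chunk[::2] selects indices [0, 2] (0->17, 2->8), giving [17, 8].

[17, 8]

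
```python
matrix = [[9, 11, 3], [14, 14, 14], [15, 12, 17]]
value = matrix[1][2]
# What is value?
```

matrix[1] = [14, 14, 14]. Taking column 2 of that row yields 14.

14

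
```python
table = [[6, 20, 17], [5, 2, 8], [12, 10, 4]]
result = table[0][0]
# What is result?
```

table[0] = [6, 20, 17]. Taking column 0 of that row yields 6.

6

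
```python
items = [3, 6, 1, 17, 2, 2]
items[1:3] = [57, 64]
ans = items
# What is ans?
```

items starts as [3, 6, 1, 17, 2, 2] (length 6). The slice items[1:3] covers indices [1, 2] with values [6, 1]. Replacing that slice with [57, 64] (same length) produces [3, 57, 64, 17, 2, 2].

[3, 57, 64, 17, 2, 2]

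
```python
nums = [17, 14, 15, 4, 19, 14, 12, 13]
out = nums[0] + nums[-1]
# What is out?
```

nums has length 8. nums[0] = 17.
nums has length 8. Negative index -1 maps to positive index 8 + (-1) = 7. nums[7] = 13.
Sum: 17 + 13 = 30.

30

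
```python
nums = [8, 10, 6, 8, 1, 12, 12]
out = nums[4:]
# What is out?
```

nums has length 7. The slice nums[4:] selects indices [4, 5, 6] (4->1, 5->12, 6->12), giving [1, 12, 12].

[1, 12, 12]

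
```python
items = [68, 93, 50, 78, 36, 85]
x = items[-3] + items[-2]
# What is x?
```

items has length 6. Negative index -3 maps to positive index 6 + (-3) = 3. items[3] = 78.
items has length 6. Negative index -2 maps to positive index 6 + (-2) = 4. items[4] = 36.
Sum: 78 + 36 = 114.

114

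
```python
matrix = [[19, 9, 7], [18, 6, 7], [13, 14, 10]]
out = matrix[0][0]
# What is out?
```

matrix[0] = [19, 9, 7]. Taking column 0 of that row yields 19.

19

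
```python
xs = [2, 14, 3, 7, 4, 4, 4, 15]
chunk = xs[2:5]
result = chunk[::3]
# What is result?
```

xs has length 8. The slice xs[2:5] selects indices [2, 3, 4] (2->3, 3->7, 4->4), giving [3, 7, 4]. So chunk = [3, 7, 4]. chunk has length 3. The slice chunk[::3] selects indices [0] (0->3), giving [3].

[3]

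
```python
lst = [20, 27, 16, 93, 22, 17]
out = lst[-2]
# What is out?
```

lst has length 6. Negative index -2 maps to positive index 6 + (-2) = 4. lst[4] = 22.

22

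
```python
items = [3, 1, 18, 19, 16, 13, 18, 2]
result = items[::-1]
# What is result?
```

items has length 8. The slice items[::-1] selects indices [7, 6, 5, 4, 3, 2, 1, 0] (7->2, 6->18, 5->13, 4->16, 3->19, 2->18, 1->1, 0->3), giving [2, 18, 13, 16, 19, 18, 1, 3].

[2, 18, 13, 16, 19, 18, 1, 3]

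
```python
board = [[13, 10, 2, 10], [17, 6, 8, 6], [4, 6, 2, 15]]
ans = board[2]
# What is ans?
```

board has 3 rows. Row 2 is [4, 6, 2, 15].

[4, 6, 2, 15]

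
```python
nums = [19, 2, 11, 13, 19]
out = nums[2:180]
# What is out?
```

nums has length 5. The slice nums[2:180] selects indices [2, 3, 4] (2->11, 3->13, 4->19), giving [11, 13, 19].

[11, 13, 19]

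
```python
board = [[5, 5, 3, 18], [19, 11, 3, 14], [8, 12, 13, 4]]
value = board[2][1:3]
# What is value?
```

board[2] = [8, 12, 13, 4]. board[2] has length 4. The slice board[2][1:3] selects indices [1, 2] (1->12, 2->13), giving [12, 13].

[12, 13]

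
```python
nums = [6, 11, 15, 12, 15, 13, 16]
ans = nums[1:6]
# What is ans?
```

nums has length 7. The slice nums[1:6] selects indices [1, 2, 3, 4, 5] (1->11, 2->15, 3->12, 4->15, 5->13), giving [11, 15, 12, 15, 13].

[11, 15, 12, 15, 13]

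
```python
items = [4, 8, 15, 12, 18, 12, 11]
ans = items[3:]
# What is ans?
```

items has length 7. The slice items[3:] selects indices [3, 4, 5, 6] (3->12, 4->18, 5->12, 6->11), giving [12, 18, 12, 11].

[12, 18, 12, 11]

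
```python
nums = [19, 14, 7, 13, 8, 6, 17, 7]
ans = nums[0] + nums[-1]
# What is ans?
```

nums has length 8. nums[0] = 19.
nums has length 8. Negative index -1 maps to positive index 8 + (-1) = 7. nums[7] = 7.
Sum: 19 + 7 = 26.

26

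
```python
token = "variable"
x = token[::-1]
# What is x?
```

token has length 8. The slice token[::-1] selects indices [7, 6, 5, 4, 3, 2, 1, 0] (7->'e', 6->'l', 5->'b', 4->'a', 3->'i', 2->'r', 1->'a', 0->'v'), giving 'elbairav'.

'elbairav'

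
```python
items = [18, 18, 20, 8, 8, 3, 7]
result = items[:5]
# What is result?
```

items has length 7. The slice items[:5] selects indices [0, 1, 2, 3, 4] (0->18, 1->18, 2->20, 3->8, 4->8), giving [18, 18, 20, 8, 8].

[18, 18, 20, 8, 8]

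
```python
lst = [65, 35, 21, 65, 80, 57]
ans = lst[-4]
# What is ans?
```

lst has length 6. Negative index -4 maps to positive index 6 + (-4) = 2. lst[2] = 21.

21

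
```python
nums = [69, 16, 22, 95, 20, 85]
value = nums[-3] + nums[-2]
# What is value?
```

nums has length 6. Negative index -3 maps to positive index 6 + (-3) = 3. nums[3] = 95.
nums has length 6. Negative index -2 maps to positive index 6 + (-2) = 4. nums[4] = 20.
Sum: 95 + 20 = 115.

115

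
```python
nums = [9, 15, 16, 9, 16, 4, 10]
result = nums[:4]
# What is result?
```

nums has length 7. The slice nums[:4] selects indices [0, 1, 2, 3] (0->9, 1->15, 2->16, 3->9), giving [9, 15, 16, 9].

[9, 15, 16, 9]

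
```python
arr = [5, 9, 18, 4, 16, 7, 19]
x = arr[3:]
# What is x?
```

arr has length 7. The slice arr[3:] selects indices [3, 4, 5, 6] (3->4, 4->16, 5->7, 6->19), giving [4, 16, 7, 19].

[4, 16, 7, 19]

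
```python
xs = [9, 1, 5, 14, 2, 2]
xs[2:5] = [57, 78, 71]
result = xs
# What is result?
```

xs starts as [9, 1, 5, 14, 2, 2] (length 6). The slice xs[2:5] covers indices [2, 3, 4] with values [5, 14, 2]. Replacing that slice with [57, 78, 71] (same length) produces [9, 1, 57, 78, 71, 2].

[9, 1, 57, 78, 71, 2]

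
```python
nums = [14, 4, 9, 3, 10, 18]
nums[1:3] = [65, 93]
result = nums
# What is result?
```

nums starts as [14, 4, 9, 3, 10, 18] (length 6). The slice nums[1:3] covers indices [1, 2] with values [4, 9]. Replacing that slice with [65, 93] (same length) produces [14, 65, 93, 3, 10, 18].

[14, 65, 93, 3, 10, 18]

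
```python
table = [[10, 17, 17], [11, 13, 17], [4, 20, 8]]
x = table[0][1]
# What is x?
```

table[0] = [10, 17, 17]. Taking column 1 of that row yields 17.

17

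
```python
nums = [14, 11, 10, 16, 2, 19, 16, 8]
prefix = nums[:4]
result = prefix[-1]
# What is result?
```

nums has length 8. The slice nums[:4] selects indices [0, 1, 2, 3] (0->14, 1->11, 2->10, 3->16), giving [14, 11, 10, 16]. So prefix = [14, 11, 10, 16]. Then prefix[-1] = 16.

16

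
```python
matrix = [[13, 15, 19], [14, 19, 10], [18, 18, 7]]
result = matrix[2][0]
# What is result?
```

matrix[2] = [18, 18, 7]. Taking column 0 of that row yields 18.

18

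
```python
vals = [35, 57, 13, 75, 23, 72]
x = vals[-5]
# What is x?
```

vals has length 6. Negative index -5 maps to positive index 6 + (-5) = 1. vals[1] = 57.

57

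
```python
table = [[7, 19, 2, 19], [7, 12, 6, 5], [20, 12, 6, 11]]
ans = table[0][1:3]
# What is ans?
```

table[0] = [7, 19, 2, 19]. table[0] has length 4. The slice table[0][1:3] selects indices [1, 2] (1->19, 2->2), giving [19, 2].

[19, 2]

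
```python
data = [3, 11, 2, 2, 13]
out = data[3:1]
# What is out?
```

data has length 5. The slice data[3:1] resolves to an empty index range, so the result is [].

[]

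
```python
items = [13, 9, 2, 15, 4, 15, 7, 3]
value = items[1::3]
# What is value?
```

items has length 8. The slice items[1::3] selects indices [1, 4, 7] (1->9, 4->4, 7->3), giving [9, 4, 3].

[9, 4, 3]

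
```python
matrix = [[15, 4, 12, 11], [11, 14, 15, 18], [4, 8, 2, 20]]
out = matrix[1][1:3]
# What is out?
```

matrix[1] = [11, 14, 15, 18]. matrix[1] has length 4. The slice matrix[1][1:3] selects indices [1, 2] (1->14, 2->15), giving [14, 15].

[14, 15]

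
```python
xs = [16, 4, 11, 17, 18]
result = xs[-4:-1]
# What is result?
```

xs has length 5. The slice xs[-4:-1] selects indices [1, 2, 3] (1->4, 2->11, 3->17), giving [4, 11, 17].

[4, 11, 17]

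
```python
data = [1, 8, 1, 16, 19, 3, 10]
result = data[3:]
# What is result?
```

data has length 7. The slice data[3:] selects indices [3, 4, 5, 6] (3->16, 4->19, 5->3, 6->10), giving [16, 19, 3, 10].

[16, 19, 3, 10]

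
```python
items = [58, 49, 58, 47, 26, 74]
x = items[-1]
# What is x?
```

items has length 6. Negative index -1 maps to positive index 6 + (-1) = 5. items[5] = 74.

74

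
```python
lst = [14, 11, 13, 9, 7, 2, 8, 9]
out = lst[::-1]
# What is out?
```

lst has length 8. The slice lst[::-1] selects indices [7, 6, 5, 4, 3, 2, 1, 0] (7->9, 6->8, 5->2, 4->7, 3->9, 2->13, 1->11, 0->14), giving [9, 8, 2, 7, 9, 13, 11, 14].

[9, 8, 2, 7, 9, 13, 11, 14]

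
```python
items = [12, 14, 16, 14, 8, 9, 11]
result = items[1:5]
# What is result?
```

items has length 7. The slice items[1:5] selects indices [1, 2, 3, 4] (1->14, 2->16, 3->14, 4->8), giving [14, 16, 14, 8].

[14, 16, 14, 8]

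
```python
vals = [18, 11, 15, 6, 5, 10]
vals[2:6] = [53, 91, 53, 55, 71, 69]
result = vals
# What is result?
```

vals starts as [18, 11, 15, 6, 5, 10] (length 6). The slice vals[2:6] covers indices [2, 3, 4, 5] with values [15, 6, 5, 10]. Replacing that slice with [53, 91, 53, 55, 71, 69] (different length) produces [18, 11, 53, 91, 53, 55, 71, 69].

[18, 11, 53, 91, 53, 55, 71, 69]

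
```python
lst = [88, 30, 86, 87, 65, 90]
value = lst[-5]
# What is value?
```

lst has length 6. Negative index -5 maps to positive index 6 + (-5) = 1. lst[1] = 30.

30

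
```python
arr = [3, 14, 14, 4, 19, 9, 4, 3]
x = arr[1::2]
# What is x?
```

arr has length 8. The slice arr[1::2] selects indices [1, 3, 5, 7] (1->14, 3->4, 5->9, 7->3), giving [14, 4, 9, 3].

[14, 4, 9, 3]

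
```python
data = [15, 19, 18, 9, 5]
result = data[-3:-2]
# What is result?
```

data has length 5. The slice data[-3:-2] selects indices [2] (2->18), giving [18].

[18]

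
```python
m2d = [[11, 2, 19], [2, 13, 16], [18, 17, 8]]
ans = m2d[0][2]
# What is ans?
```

m2d[0] = [11, 2, 19]. Taking column 2 of that row yields 19.

19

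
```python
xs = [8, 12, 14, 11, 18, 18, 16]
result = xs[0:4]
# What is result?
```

xs has length 7. The slice xs[0:4] selects indices [0, 1, 2, 3] (0->8, 1->12, 2->14, 3->11), giving [8, 12, 14, 11].

[8, 12, 14, 11]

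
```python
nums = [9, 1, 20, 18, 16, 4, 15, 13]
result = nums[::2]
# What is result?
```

nums has length 8. The slice nums[::2] selects indices [0, 2, 4, 6] (0->9, 2->20, 4->16, 6->15), giving [9, 20, 16, 15].

[9, 20, 16, 15]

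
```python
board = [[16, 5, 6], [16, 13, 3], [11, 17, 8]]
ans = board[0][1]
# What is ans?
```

board[0] = [16, 5, 6]. Taking column 1 of that row yields 5.

5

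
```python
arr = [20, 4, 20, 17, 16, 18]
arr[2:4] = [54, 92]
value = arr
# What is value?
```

arr starts as [20, 4, 20, 17, 16, 18] (length 6). The slice arr[2:4] covers indices [2, 3] with values [20, 17]. Replacing that slice with [54, 92] (same length) produces [20, 4, 54, 92, 16, 18].

[20, 4, 54, 92, 16, 18]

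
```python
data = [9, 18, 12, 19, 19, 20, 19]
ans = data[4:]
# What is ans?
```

data has length 7. The slice data[4:] selects indices [4, 5, 6] (4->19, 5->20, 6->19), giving [19, 20, 19].

[19, 20, 19]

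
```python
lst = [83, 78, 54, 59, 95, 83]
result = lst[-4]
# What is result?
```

lst has length 6. Negative index -4 maps to positive index 6 + (-4) = 2. lst[2] = 54.

54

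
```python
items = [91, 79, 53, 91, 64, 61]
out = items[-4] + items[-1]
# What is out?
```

items has length 6. Negative index -4 maps to positive index 6 + (-4) = 2. items[2] = 53.
items has length 6. Negative index -1 maps to positive index 6 + (-1) = 5. items[5] = 61.
Sum: 53 + 61 = 114.

114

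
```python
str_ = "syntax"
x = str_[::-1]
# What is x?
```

str_ has length 6. The slice str_[::-1] selects indices [5, 4, 3, 2, 1, 0] (5->'x', 4->'a', 3->'t', 2->'n', 1->'y', 0->'s'), giving 'xatnys'.

'xatnys'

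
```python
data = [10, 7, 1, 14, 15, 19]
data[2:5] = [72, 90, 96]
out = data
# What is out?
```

data starts as [10, 7, 1, 14, 15, 19] (length 6). The slice data[2:5] covers indices [2, 3, 4] with values [1, 14, 15]. Replacing that slice with [72, 90, 96] (same length) produces [10, 7, 72, 90, 96, 19].

[10, 7, 72, 90, 96, 19]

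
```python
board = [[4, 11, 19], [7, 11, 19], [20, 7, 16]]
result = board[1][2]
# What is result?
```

board[1] = [7, 11, 19]. Taking column 2 of that row yields 19.

19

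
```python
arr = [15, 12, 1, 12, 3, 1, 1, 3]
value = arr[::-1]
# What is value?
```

arr has length 8. The slice arr[::-1] selects indices [7, 6, 5, 4, 3, 2, 1, 0] (7->3, 6->1, 5->1, 4->3, 3->12, 2->1, 1->12, 0->15), giving [3, 1, 1, 3, 12, 1, 12, 15].

[3, 1, 1, 3, 12, 1, 12, 15]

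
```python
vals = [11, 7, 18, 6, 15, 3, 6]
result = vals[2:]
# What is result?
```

vals has length 7. The slice vals[2:] selects indices [2, 3, 4, 5, 6] (2->18, 3->6, 4->15, 5->3, 6->6), giving [18, 6, 15, 3, 6].

[18, 6, 15, 3, 6]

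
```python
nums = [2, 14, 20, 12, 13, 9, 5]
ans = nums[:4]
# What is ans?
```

nums has length 7. The slice nums[:4] selects indices [0, 1, 2, 3] (0->2, 1->14, 2->20, 3->12), giving [2, 14, 20, 12].

[2, 14, 20, 12]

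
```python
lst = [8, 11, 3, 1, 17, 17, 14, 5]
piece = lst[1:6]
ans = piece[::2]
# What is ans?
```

lst has length 8. The slice lst[1:6] selects indices [1, 2, 3, 4, 5] (1->11, 2->3, 3->1, 4->17, 5->17), giving [11, 3, 1, 17, 17]. So piece = [11, 3, 1, 17, 17]. piece has length 5. The slice piece[::2] selects indices [0, 2, 4] (0->11, 2->1, 4->17), giving [11, 1, 17].

[11, 1, 17]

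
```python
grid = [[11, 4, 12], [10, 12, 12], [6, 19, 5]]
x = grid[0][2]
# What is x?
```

grid[0] = [11, 4, 12]. Taking column 2 of that row yields 12.

12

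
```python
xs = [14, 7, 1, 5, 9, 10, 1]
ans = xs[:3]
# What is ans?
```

xs has length 7. The slice xs[:3] selects indices [0, 1, 2] (0->14, 1->7, 2->1), giving [14, 7, 1].

[14, 7, 1]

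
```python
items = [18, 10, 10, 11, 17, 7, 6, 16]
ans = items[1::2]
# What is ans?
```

items has length 8. The slice items[1::2] selects indices [1, 3, 5, 7] (1->10, 3->11, 5->7, 7->16), giving [10, 11, 7, 16].

[10, 11, 7, 16]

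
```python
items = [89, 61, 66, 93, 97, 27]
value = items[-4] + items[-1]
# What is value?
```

items has length 6. Negative index -4 maps to positive index 6 + (-4) = 2. items[2] = 66.
items has length 6. Negative index -1 maps to positive index 6 + (-1) = 5. items[5] = 27.
Sum: 66 + 27 = 93.

93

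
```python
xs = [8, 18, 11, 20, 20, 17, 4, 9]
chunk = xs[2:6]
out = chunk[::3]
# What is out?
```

xs has length 8. The slice xs[2:6] selects indices [2, 3, 4, 5] (2->11, 3->20, 4->20, 5->17), giving [11, 20, 20, 17]. So chunk = [11, 20, 20, 17]. chunk has length 4. The slice chunk[::3] selects indices [0, 3] (0->11, 3->17), giving [11, 17].

[11, 17]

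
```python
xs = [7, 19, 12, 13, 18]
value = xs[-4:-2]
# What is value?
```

xs has length 5. The slice xs[-4:-2] selects indices [1, 2] (1->19, 2->12), giving [19, 12].

[19, 12]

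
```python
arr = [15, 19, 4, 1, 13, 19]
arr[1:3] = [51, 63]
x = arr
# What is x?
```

arr starts as [15, 19, 4, 1, 13, 19] (length 6). The slice arr[1:3] covers indices [1, 2] with values [19, 4]. Replacing that slice with [51, 63] (same length) produces [15, 51, 63, 1, 13, 19].

[15, 51, 63, 1, 13, 19]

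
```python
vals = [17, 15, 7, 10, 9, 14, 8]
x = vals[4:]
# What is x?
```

vals has length 7. The slice vals[4:] selects indices [4, 5, 6] (4->9, 5->14, 6->8), giving [9, 14, 8].

[9, 14, 8]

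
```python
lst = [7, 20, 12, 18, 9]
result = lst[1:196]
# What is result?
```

lst has length 5. The slice lst[1:196] selects indices [1, 2, 3, 4] (1->20, 2->12, 3->18, 4->9), giving [20, 12, 18, 9].

[20, 12, 18, 9]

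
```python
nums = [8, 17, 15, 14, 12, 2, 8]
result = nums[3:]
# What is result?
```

nums has length 7. The slice nums[3:] selects indices [3, 4, 5, 6] (3->14, 4->12, 5->2, 6->8), giving [14, 12, 2, 8].

[14, 12, 2, 8]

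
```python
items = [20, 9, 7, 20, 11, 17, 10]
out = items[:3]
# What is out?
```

items has length 7. The slice items[:3] selects indices [0, 1, 2] (0->20, 1->9, 2->7), giving [20, 9, 7].

[20, 9, 7]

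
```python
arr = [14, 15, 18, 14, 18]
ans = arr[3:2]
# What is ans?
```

arr has length 5. The slice arr[3:2] resolves to an empty index range, so the result is [].

[]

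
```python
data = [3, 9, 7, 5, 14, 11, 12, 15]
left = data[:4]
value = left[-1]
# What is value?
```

data has length 8. The slice data[:4] selects indices [0, 1, 2, 3] (0->3, 1->9, 2->7, 3->5), giving [3, 9, 7, 5]. So left = [3, 9, 7, 5]. Then left[-1] = 5.

5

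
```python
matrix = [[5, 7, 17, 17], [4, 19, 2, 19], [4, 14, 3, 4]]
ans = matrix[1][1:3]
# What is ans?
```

matrix[1] = [4, 19, 2, 19]. matrix[1] has length 4. The slice matrix[1][1:3] selects indices [1, 2] (1->19, 2->2), giving [19, 2].

[19, 2]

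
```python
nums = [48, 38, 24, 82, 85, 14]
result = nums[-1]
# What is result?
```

nums has length 6. Negative index -1 maps to positive index 6 + (-1) = 5. nums[5] = 14.

14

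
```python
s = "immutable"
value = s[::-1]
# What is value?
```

s has length 9. The slice s[::-1] selects indices [8, 7, 6, 5, 4, 3, 2, 1, 0] (8->'e', 7->'l', 6->'b', 5->'a', 4->'t', 3->'u', 2->'m', 1->'m', 0->'i'), giving 'elbatummi'.

'elbatummi'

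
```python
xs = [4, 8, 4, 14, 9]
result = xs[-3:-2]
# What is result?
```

xs has length 5. The slice xs[-3:-2] selects indices [2] (2->4), giving [4].

[4]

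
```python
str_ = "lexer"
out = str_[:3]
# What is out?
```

str_ has length 5. The slice str_[:3] selects indices [0, 1, 2] (0->'l', 1->'e', 2->'x'), giving 'lex'.

'lex'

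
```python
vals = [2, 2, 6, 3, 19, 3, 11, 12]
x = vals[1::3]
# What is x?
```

vals has length 8. The slice vals[1::3] selects indices [1, 4, 7] (1->2, 4->19, 7->12), giving [2, 19, 12].

[2, 19, 12]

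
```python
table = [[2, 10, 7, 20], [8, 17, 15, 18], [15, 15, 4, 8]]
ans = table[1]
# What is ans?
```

table has 3 rows. Row 1 is [8, 17, 15, 18].

[8, 17, 15, 18]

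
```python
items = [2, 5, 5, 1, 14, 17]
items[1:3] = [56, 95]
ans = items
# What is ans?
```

items starts as [2, 5, 5, 1, 14, 17] (length 6). The slice items[1:3] covers indices [1, 2] with values [5, 5]. Replacing that slice with [56, 95] (same length) produces [2, 56, 95, 1, 14, 17].

[2, 56, 95, 1, 14, 17]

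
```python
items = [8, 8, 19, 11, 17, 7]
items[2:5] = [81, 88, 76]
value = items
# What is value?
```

items starts as [8, 8, 19, 11, 17, 7] (length 6). The slice items[2:5] covers indices [2, 3, 4] with values [19, 11, 17]. Replacing that slice with [81, 88, 76] (same length) produces [8, 8, 81, 88, 76, 7].

[8, 8, 81, 88, 76, 7]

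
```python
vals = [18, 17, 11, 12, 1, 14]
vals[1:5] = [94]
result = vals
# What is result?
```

vals starts as [18, 17, 11, 12, 1, 14] (length 6). The slice vals[1:5] covers indices [1, 2, 3, 4] with values [17, 11, 12, 1]. Replacing that slice with [94] (different length) produces [18, 94, 14].

[18, 94, 14]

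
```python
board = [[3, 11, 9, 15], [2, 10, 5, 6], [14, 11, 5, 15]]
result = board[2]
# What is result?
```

board has 3 rows. Row 2 is [14, 11, 5, 15].

[14, 11, 5, 15]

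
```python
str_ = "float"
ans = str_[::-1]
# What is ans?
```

str_ has length 5. The slice str_[::-1] selects indices [4, 3, 2, 1, 0] (4->'t', 3->'a', 2->'o', 1->'l', 0->'f'), giving 'taolf'.

'taolf'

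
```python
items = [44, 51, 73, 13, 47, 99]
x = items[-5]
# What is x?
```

items has length 6. Negative index -5 maps to positive index 6 + (-5) = 1. items[1] = 51.

51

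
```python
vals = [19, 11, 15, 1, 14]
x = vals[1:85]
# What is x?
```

vals has length 5. The slice vals[1:85] selects indices [1, 2, 3, 4] (1->11, 2->15, 3->1, 4->14), giving [11, 15, 1, 14].

[11, 15, 1, 14]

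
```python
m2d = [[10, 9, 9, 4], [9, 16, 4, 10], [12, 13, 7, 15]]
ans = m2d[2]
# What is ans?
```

m2d has 3 rows. Row 2 is [12, 13, 7, 15].

[12, 13, 7, 15]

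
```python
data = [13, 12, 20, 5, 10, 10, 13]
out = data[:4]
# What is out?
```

data has length 7. The slice data[:4] selects indices [0, 1, 2, 3] (0->13, 1->12, 2->20, 3->5), giving [13, 12, 20, 5].

[13, 12, 20, 5]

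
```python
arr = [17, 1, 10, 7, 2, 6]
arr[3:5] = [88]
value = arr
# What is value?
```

arr starts as [17, 1, 10, 7, 2, 6] (length 6). The slice arr[3:5] covers indices [3, 4] with values [7, 2]. Replacing that slice with [88] (different length) produces [17, 1, 10, 88, 6].

[17, 1, 10, 88, 6]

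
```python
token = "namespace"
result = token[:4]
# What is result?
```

token has length 9. The slice token[:4] selects indices [0, 1, 2, 3] (0->'n', 1->'a', 2->'m', 3->'e'), giving 'name'.

'name'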